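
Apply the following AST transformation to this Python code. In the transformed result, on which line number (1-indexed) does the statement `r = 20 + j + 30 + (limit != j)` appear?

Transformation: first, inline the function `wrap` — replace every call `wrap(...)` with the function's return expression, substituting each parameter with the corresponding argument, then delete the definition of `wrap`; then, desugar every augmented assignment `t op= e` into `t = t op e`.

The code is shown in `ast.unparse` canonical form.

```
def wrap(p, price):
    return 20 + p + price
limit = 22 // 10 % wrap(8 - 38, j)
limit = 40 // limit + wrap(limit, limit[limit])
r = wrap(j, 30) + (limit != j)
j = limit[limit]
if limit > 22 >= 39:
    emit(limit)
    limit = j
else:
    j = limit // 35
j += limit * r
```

3

Transformed code:
limit = 22 // 10 % (20 + (8 - 38) + j)
limit = 40 // limit + (20 + limit + limit[limit])
r = 20 + j + 30 + (limit != j)
j = limit[limit]
if limit > 22 >= 39:
    emit(limit)
    limit = j
else:
    j = limit // 35
j = j + limit * r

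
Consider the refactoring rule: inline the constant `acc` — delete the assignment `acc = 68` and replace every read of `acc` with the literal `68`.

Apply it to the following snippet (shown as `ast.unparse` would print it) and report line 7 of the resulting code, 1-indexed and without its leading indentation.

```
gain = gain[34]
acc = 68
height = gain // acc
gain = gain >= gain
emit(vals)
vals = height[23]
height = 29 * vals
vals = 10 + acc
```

vals = 10 + 68

Transformed code:
gain = gain[34]
height = gain // 68
gain = gain >= gain
emit(vals)
vals = height[23]
height = 29 * vals
vals = 10 + 68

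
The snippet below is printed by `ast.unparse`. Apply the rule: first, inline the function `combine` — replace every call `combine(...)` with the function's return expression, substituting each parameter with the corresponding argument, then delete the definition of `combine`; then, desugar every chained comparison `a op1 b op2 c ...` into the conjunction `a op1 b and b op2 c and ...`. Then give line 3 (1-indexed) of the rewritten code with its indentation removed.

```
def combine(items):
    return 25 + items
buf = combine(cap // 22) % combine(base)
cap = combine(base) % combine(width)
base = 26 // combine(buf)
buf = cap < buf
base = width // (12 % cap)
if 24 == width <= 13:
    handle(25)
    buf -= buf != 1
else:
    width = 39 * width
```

base = 26 // (25 + buf)

Transformed code:
buf = (25 + cap // 22) % (25 + base)
cap = (25 + base) % (25 + width)
base = 26 // (25 + buf)
buf = cap < buf
base = width // (12 % cap)
if 24 == width and width <= 13:
    handle(25)
    buf -= buf != 1
else:
    width = 39 * width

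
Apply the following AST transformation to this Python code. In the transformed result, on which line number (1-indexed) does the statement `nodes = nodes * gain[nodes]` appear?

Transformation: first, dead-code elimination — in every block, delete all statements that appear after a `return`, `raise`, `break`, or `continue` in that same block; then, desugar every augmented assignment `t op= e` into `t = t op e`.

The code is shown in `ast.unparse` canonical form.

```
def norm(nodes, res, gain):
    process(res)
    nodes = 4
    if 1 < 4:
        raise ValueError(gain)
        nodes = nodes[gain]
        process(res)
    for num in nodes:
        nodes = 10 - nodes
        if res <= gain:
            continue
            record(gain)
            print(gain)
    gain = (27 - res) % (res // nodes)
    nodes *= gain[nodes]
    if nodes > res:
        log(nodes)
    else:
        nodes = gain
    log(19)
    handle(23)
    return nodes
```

11

Transformed code:
def norm(nodes, res, gain):
    process(res)
    nodes = 4
    if 1 < 4:
        raise ValueError(gain)
    for num in nodes:
        nodes = 10 - nodes
        if res <= gain:
            continue
    gain = (27 - res) % (res // nodes)
    nodes = nodes * gain[nodes]
    if nodes > res:
        log(nodes)
    else:
        nodes = gain
    log(19)
    handle(23)
    return nodes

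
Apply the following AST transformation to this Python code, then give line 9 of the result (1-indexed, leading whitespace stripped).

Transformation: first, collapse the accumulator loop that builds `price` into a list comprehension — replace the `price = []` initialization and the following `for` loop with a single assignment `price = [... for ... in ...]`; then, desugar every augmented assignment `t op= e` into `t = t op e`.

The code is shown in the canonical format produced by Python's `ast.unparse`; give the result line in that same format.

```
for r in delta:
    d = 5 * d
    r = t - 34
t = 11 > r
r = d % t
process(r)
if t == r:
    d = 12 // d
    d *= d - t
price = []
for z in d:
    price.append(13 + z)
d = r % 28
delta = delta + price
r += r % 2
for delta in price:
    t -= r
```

d = d * (d - t)

Transformed code:
for r in delta:
    d = 5 * d
    r = t - 34
t = 11 > r
r = d % t
process(r)
if t == r:
    d = 12 // d
    d = d * (d - t)
price = [13 + z for z in d]
d = r % 28
delta = delta + price
r = r + r % 2
for delta in price:
    t = t - r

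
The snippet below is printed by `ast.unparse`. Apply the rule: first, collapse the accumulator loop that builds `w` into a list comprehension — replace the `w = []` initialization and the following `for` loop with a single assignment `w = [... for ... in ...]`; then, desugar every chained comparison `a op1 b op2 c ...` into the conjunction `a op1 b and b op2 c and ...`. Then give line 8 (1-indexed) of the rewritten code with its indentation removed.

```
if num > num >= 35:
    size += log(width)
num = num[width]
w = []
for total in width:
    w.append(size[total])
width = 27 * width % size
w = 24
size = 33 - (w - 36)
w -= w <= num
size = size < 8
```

Transformed code:
if num > num and num >= 35:
    size += log(width)
num = num[width]
w = [size[total] for total in width]
width = 27 * width % size
w = 24
size = 33 - (w - 36)
w -= w <= num
size = size < 8

w -= w <= num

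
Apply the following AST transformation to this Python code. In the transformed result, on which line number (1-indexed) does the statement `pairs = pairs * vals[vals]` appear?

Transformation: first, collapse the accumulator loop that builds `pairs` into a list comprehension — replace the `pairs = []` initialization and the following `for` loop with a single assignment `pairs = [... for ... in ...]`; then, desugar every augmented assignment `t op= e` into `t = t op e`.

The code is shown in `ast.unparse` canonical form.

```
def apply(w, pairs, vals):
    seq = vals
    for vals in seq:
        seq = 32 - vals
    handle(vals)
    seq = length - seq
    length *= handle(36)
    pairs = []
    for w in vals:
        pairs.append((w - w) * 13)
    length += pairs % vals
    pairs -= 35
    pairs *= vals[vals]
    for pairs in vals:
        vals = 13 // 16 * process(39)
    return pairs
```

Transformed code:
def apply(w, pairs, vals):
    seq = vals
    for vals in seq:
        seq = 32 - vals
    handle(vals)
    seq = length - seq
    length = length * handle(36)
    pairs = [(w - w) * 13 for w in vals]
    length = length + pairs % vals
    pairs = pairs - 35
    pairs = pairs * vals[vals]
    for pairs in vals:
        vals = 13 // 16 * process(39)
    return pairs

11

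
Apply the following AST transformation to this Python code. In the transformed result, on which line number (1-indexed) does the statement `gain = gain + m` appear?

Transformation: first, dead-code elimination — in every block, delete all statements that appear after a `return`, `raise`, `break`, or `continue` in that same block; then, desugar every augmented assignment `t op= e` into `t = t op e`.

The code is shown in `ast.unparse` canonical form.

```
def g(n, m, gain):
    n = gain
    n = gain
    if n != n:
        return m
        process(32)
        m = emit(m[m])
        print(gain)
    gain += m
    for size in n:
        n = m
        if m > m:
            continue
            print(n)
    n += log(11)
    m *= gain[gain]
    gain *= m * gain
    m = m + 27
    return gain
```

Transformed code:
def g(n, m, gain):
    n = gain
    n = gain
    if n != n:
        return m
    gain = gain + m
    for size in n:
        n = m
        if m > m:
            continue
    n = n + log(11)
    m = m * gain[gain]
    gain = gain * (m * gain)
    m = m + 27
    return gain

6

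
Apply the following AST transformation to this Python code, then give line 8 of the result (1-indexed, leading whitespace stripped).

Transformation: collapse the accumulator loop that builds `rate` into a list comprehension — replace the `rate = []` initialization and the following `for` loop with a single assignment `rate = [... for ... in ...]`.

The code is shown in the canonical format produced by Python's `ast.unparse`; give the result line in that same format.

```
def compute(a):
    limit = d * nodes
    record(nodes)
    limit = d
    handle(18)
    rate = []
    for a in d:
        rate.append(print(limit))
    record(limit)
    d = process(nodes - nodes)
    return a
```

Transformed code:
def compute(a):
    limit = d * nodes
    record(nodes)
    limit = d
    handle(18)
    rate = [print(limit) for a in d]
    record(limit)
    d = process(nodes - nodes)
    return a

d = process(nodes - nodes)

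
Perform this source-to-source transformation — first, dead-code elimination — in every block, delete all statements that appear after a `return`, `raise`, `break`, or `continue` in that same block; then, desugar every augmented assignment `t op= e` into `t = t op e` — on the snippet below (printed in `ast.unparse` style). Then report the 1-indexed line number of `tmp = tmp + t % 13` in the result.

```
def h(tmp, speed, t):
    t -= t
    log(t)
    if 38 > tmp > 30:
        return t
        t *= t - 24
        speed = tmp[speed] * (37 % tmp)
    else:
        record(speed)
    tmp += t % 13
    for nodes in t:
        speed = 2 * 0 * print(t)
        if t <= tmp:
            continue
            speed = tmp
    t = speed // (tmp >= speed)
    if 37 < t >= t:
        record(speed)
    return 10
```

Transformed code:
def h(tmp, speed, t):
    t = t - t
    log(t)
    if 38 > tmp > 30:
        return t
    else:
        record(speed)
    tmp = tmp + t % 13
    for nodes in t:
        speed = 2 * 0 * print(t)
        if t <= tmp:
            continue
    t = speed // (tmp >= speed)
    if 37 < t >= t:
        record(speed)
    return 10

8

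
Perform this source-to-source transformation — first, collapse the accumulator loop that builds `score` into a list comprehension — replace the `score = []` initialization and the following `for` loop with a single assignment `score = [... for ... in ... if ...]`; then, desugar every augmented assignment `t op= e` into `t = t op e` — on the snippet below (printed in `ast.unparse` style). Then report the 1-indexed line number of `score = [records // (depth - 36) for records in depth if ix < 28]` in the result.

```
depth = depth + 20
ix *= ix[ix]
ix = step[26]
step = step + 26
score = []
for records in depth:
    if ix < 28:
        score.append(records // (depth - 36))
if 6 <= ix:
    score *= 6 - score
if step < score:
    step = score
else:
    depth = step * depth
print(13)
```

Transformed code:
depth = depth + 20
ix = ix * ix[ix]
ix = step[26]
step = step + 26
score = [records // (depth - 36) for records in depth if ix < 28]
if 6 <= ix:
    score = score * (6 - score)
if step < score:
    step = score
else:
    depth = step * depth
print(13)

5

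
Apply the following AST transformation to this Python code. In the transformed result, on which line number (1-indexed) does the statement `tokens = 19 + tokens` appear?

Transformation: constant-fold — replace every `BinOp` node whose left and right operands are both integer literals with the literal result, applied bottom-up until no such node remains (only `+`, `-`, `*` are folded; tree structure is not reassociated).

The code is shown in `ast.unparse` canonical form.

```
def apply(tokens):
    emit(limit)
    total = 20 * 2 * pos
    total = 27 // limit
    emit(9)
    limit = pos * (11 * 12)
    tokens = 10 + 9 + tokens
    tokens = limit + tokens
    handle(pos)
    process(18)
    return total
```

7

Transformed code:
def apply(tokens):
    emit(limit)
    total = 40 * pos
    total = 27 // limit
    emit(9)
    limit = pos * 132
    tokens = 19 + tokens
    tokens = limit + tokens
    handle(pos)
    process(18)
    return total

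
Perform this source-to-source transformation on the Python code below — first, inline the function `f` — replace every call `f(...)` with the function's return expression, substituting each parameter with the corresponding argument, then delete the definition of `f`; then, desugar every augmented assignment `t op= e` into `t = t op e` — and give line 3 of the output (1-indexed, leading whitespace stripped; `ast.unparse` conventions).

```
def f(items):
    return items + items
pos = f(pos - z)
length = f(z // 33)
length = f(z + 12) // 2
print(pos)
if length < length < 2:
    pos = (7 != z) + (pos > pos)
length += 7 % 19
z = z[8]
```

length = (z + 12 + (z + 12)) // 2

Transformed code:
pos = pos - z + (pos - z)
length = z // 33 + z // 33
length = (z + 12 + (z + 12)) // 2
print(pos)
if length < length < 2:
    pos = (7 != z) + (pos > pos)
length = length + 7 % 19
z = z[8]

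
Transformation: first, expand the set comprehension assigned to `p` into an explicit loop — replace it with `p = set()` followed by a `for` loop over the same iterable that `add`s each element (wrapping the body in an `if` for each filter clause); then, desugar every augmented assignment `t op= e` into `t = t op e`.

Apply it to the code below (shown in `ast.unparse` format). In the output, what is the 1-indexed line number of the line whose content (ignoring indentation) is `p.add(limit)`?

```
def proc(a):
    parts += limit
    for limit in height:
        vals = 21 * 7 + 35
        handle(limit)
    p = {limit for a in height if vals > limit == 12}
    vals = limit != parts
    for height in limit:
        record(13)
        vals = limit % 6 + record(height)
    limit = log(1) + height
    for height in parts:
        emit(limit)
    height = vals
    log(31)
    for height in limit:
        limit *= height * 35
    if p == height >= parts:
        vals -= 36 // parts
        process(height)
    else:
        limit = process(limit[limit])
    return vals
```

9

Transformed code:
def proc(a):
    parts = parts + limit
    for limit in height:
        vals = 21 * 7 + 35
        handle(limit)
    p = set()
    for a in height:
        if vals > limit == 12:
            p.add(limit)
    vals = limit != parts
    for height in limit:
        record(13)
        vals = limit % 6 + record(height)
    limit = log(1) + height
    for height in parts:
        emit(limit)
    height = vals
    log(31)
    for height in limit:
        limit = limit * (height * 35)
    if p == height >= parts:
        vals = vals - 36 // parts
        process(height)
    else:
        limit = process(limit[limit])
    return vals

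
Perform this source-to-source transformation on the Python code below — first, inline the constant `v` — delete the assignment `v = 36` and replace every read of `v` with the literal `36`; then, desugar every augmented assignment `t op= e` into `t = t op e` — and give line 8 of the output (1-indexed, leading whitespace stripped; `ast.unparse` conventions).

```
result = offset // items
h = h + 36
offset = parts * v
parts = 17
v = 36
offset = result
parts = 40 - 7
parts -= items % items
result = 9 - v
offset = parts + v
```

result = 9 - 36

Transformed code:
result = offset // items
h = h + 36
offset = parts * 36
parts = 17
offset = result
parts = 40 - 7
parts = parts - items % items
result = 9 - 36
offset = parts + 36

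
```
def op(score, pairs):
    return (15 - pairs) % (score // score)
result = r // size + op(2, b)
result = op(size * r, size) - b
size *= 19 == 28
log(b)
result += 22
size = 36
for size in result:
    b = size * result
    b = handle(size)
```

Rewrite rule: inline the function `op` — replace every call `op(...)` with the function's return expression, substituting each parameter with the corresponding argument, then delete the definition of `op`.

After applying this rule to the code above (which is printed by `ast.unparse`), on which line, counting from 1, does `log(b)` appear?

4

Transformed code:
result = r // size + (15 - b) % (2 // 2)
result = (15 - size) % (size * r // (size * r)) - b
size *= 19 == 28
log(b)
result += 22
size = 36
for size in result:
    b = size * result
    b = handle(size)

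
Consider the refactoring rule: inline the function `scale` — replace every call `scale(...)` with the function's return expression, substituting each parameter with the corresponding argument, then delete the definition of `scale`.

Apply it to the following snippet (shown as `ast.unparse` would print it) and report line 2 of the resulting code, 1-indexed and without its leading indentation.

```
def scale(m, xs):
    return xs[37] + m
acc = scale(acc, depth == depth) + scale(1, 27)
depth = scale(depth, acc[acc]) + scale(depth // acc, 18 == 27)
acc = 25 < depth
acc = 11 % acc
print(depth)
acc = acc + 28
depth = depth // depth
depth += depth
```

depth = acc[acc][37] + depth + ((18 == 27)[37] + depth // acc)

Transformed code:
acc = (depth == depth)[37] + acc + (27[37] + 1)
depth = acc[acc][37] + depth + ((18 == 27)[37] + depth // acc)
acc = 25 < depth
acc = 11 % acc
print(depth)
acc = acc + 28
depth = depth // depth
depth += depth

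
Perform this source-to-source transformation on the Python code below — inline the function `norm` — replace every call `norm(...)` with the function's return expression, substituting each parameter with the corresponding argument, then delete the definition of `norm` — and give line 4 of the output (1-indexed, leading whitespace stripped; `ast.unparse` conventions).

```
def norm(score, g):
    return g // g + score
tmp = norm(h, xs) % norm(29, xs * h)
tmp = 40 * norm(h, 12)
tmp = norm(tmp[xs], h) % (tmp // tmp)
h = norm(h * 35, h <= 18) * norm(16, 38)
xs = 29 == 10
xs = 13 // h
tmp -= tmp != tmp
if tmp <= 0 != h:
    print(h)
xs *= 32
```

Transformed code:
tmp = (xs // xs + h) % (xs * h // (xs * h) + 29)
tmp = 40 * (12 // 12 + h)
tmp = (h // h + tmp[xs]) % (tmp // tmp)
h = ((h <= 18) // (h <= 18) + h * 35) * (38 // 38 + 16)
xs = 29 == 10
xs = 13 // h
tmp -= tmp != tmp
if tmp <= 0 != h:
    print(h)
xs *= 32

h = ((h <= 18) // (h <= 18) + h * 35) * (38 // 38 + 16)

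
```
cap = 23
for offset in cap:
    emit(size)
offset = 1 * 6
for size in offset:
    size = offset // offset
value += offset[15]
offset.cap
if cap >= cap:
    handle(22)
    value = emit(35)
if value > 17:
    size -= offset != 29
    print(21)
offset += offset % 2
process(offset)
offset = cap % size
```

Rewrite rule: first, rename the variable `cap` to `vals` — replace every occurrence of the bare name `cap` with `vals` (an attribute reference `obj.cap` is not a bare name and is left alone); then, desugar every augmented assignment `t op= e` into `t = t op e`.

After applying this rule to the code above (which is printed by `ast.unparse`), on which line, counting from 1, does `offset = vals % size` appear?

Transformed code:
vals = 23
for offset in vals:
    emit(size)
offset = 1 * 6
for size in offset:
    size = offset // offset
value = value + offset[15]
offset.cap
if vals >= vals:
    handle(22)
    value = emit(35)
if value > 17:
    size = size - (offset != 29)
    print(21)
offset = offset + offset % 2
process(offset)
offset = vals % size

17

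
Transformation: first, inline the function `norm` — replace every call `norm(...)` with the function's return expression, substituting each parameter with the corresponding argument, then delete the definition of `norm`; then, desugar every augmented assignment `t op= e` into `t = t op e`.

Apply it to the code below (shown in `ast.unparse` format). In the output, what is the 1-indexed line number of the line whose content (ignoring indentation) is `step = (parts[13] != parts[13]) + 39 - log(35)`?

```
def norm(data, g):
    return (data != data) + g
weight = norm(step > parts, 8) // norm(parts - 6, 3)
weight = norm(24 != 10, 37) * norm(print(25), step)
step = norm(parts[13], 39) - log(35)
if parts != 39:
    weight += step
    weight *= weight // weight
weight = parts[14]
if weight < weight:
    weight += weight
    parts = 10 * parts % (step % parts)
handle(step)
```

Transformed code:
weight = (((step > parts) != (step > parts)) + 8) // ((parts - 6 != parts - 6) + 3)
weight = (((24 != 10) != (24 != 10)) + 37) * ((print(25) != print(25)) + step)
step = (parts[13] != parts[13]) + 39 - log(35)
if parts != 39:
    weight = weight + step
    weight = weight * (weight // weight)
weight = parts[14]
if weight < weight:
    weight = weight + weight
    parts = 10 * parts % (step % parts)
handle(step)

3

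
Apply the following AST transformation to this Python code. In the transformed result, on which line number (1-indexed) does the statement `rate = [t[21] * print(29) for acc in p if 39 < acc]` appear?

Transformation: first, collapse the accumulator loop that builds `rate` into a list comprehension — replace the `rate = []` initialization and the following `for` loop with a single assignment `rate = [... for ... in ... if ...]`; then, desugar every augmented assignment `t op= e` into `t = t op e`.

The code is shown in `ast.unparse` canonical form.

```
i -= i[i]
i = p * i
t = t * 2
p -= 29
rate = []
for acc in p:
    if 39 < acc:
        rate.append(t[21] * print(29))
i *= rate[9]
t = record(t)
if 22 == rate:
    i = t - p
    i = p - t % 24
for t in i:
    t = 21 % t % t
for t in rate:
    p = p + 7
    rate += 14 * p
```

Transformed code:
i = i - i[i]
i = p * i
t = t * 2
p = p - 29
rate = [t[21] * print(29) for acc in p if 39 < acc]
i = i * rate[9]
t = record(t)
if 22 == rate:
    i = t - p
    i = p - t % 24
for t in i:
    t = 21 % t % t
for t in rate:
    p = p + 7
    rate = rate + 14 * p

5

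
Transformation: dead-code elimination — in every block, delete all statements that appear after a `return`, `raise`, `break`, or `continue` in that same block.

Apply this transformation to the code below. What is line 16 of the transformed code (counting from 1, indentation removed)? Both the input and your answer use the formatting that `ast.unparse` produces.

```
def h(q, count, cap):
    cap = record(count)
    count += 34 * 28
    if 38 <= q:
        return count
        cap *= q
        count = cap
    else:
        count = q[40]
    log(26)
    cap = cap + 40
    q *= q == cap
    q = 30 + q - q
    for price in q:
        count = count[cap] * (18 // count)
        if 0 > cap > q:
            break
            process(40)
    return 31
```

return 31

Transformed code:
def h(q, count, cap):
    cap = record(count)
    count += 34 * 28
    if 38 <= q:
        return count
    else:
        count = q[40]
    log(26)
    cap = cap + 40
    q *= q == cap
    q = 30 + q - q
    for price in q:
        count = count[cap] * (18 // count)
        if 0 > cap > q:
            break
    return 31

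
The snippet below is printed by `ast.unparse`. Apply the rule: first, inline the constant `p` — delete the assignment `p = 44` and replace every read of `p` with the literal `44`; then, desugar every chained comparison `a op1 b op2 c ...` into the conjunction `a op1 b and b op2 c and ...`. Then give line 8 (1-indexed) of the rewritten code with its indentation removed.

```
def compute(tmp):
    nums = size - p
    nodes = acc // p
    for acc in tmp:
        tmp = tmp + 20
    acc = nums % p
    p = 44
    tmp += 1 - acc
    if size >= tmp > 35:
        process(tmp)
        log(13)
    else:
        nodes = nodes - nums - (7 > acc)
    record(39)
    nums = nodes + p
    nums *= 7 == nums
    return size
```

if size >= tmp and tmp > 35:

Transformed code:
def compute(tmp):
    nums = size - 44
    nodes = acc // 44
    for acc in tmp:
        tmp = tmp + 20
    acc = nums % 44
    tmp += 1 - acc
    if size >= tmp and tmp > 35:
        process(tmp)
        log(13)
    else:
        nodes = nodes - nums - (7 > acc)
    record(39)
    nums = nodes + 44
    nums *= 7 == nums
    return size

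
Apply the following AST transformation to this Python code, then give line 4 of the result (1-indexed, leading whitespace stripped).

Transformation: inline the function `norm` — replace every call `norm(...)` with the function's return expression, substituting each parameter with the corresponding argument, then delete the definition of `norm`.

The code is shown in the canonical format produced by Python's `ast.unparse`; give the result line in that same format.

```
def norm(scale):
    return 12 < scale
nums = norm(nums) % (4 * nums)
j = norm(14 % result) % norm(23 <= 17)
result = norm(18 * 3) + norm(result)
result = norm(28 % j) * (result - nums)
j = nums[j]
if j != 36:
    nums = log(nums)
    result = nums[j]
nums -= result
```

result = (12 < 28 % j) * (result - nums)

Transformed code:
nums = (12 < nums) % (4 * nums)
j = (12 < 14 % result) % (12 < (23 <= 17))
result = (12 < 18 * 3) + (12 < result)
result = (12 < 28 % j) * (result - nums)
j = nums[j]
if j != 36:
    nums = log(nums)
    result = nums[j]
nums -= result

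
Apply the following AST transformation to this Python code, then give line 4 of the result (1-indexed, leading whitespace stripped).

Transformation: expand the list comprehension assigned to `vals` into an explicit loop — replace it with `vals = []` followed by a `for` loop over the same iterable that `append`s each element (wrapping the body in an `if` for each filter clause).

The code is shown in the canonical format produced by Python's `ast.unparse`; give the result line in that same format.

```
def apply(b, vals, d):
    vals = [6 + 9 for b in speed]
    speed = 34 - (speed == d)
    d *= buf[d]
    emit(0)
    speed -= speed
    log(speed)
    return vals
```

vals.append(6 + 9)

Transformed code:
def apply(b, vals, d):
    vals = []
    for b in speed:
        vals.append(6 + 9)
    speed = 34 - (speed == d)
    d *= buf[d]
    emit(0)
    speed -= speed
    log(speed)
    return vals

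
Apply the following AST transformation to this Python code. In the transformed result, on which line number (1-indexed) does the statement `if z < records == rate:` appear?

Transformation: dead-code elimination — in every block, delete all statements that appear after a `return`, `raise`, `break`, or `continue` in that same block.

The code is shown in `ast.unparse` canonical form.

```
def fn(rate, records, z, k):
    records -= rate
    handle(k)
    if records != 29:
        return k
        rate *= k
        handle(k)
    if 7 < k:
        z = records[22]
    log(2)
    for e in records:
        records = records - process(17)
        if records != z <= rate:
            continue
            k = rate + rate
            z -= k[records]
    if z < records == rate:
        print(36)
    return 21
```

Transformed code:
def fn(rate, records, z, k):
    records -= rate
    handle(k)
    if records != 29:
        return k
    if 7 < k:
        z = records[22]
    log(2)
    for e in records:
        records = records - process(17)
        if records != z <= rate:
            continue
    if z < records == rate:
        print(36)
    return 21

13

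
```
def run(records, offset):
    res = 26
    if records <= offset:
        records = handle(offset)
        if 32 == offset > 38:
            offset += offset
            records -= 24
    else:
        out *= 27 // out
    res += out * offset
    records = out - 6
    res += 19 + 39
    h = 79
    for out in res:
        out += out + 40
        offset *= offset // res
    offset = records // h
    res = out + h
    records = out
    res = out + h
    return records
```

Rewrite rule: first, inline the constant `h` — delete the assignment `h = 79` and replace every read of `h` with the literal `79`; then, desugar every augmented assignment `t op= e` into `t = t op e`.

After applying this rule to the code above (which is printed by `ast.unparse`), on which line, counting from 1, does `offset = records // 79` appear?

16

Transformed code:
def run(records, offset):
    res = 26
    if records <= offset:
        records = handle(offset)
        if 32 == offset > 38:
            offset = offset + offset
            records = records - 24
    else:
        out = out * (27 // out)
    res = res + out * offset
    records = out - 6
    res = res + (19 + 39)
    for out in res:
        out = out + (out + 40)
        offset = offset * (offset // res)
    offset = records // 79
    res = out + 79
    records = out
    res = out + 79
    return records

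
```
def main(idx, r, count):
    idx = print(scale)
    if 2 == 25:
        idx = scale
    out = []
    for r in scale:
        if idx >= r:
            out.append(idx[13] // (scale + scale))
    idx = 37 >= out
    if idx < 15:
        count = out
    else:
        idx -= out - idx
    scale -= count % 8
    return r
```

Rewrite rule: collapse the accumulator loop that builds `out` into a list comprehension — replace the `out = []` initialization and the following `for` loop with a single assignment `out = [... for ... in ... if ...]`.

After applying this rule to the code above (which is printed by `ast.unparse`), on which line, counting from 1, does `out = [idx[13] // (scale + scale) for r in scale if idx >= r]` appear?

Transformed code:
def main(idx, r, count):
    idx = print(scale)
    if 2 == 25:
        idx = scale
    out = [idx[13] // (scale + scale) for r in scale if idx >= r]
    idx = 37 >= out
    if idx < 15:
        count = out
    else:
        idx -= out - idx
    scale -= count % 8
    return r

5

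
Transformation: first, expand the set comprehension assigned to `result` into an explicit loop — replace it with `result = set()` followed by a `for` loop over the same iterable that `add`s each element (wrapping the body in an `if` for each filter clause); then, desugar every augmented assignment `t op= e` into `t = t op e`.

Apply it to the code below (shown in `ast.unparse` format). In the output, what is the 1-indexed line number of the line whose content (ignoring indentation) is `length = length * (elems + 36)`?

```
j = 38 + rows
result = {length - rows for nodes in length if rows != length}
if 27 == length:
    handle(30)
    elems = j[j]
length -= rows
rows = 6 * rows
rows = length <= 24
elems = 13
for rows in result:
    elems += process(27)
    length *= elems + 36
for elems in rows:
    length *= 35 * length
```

15

Transformed code:
j = 38 + rows
result = set()
for nodes in length:
    if rows != length:
        result.add(length - rows)
if 27 == length:
    handle(30)
    elems = j[j]
length = length - rows
rows = 6 * rows
rows = length <= 24
elems = 13
for rows in result:
    elems = elems + process(27)
    length = length * (elems + 36)
for elems in rows:
    length = length * (35 * length)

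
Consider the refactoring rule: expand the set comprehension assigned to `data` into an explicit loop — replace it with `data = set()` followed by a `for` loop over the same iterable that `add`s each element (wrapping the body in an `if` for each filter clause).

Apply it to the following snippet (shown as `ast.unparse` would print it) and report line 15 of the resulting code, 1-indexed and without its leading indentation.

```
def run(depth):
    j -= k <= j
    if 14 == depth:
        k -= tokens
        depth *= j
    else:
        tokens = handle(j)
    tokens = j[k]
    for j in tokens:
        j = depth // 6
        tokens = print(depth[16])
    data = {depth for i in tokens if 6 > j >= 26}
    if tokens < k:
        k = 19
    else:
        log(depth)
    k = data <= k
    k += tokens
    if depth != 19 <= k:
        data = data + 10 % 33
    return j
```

Transformed code:
def run(depth):
    j -= k <= j
    if 14 == depth:
        k -= tokens
        depth *= j
    else:
        tokens = handle(j)
    tokens = j[k]
    for j in tokens:
        j = depth // 6
        tokens = print(depth[16])
    data = set()
    for i in tokens:
        if 6 > j >= 26:
            data.add(depth)
    if tokens < k:
        k = 19
    else:
        log(depth)
    k = data <= k
    k += tokens
    if depth != 19 <= k:
        data = data + 10 % 33
    return j

data.add(depth)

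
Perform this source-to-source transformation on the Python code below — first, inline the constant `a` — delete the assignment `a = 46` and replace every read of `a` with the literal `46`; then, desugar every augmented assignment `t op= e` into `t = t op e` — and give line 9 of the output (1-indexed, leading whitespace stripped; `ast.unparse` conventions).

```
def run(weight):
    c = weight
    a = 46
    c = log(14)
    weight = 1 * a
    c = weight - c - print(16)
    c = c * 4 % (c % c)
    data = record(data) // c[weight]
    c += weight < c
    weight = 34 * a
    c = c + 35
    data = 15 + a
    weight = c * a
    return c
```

weight = 34 * 46

Transformed code:
def run(weight):
    c = weight
    c = log(14)
    weight = 1 * 46
    c = weight - c - print(16)
    c = c * 4 % (c % c)
    data = record(data) // c[weight]
    c = c + (weight < c)
    weight = 34 * 46
    c = c + 35
    data = 15 + 46
    weight = c * 46
    return c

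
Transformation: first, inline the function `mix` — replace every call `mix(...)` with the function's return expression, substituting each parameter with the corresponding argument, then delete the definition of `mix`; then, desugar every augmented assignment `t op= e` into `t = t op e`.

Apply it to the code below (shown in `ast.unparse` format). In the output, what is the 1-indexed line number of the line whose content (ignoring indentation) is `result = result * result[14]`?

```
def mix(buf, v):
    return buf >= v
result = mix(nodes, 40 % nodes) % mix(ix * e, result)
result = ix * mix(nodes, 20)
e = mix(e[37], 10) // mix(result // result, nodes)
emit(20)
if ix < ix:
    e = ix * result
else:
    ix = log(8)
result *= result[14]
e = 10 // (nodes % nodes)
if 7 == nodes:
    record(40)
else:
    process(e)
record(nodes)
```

Transformed code:
result = (nodes >= 40 % nodes) % (ix * e >= result)
result = ix * (nodes >= 20)
e = (e[37] >= 10) // (result // result >= nodes)
emit(20)
if ix < ix:
    e = ix * result
else:
    ix = log(8)
result = result * result[14]
e = 10 // (nodes % nodes)
if 7 == nodes:
    record(40)
else:
    process(e)
record(nodes)

9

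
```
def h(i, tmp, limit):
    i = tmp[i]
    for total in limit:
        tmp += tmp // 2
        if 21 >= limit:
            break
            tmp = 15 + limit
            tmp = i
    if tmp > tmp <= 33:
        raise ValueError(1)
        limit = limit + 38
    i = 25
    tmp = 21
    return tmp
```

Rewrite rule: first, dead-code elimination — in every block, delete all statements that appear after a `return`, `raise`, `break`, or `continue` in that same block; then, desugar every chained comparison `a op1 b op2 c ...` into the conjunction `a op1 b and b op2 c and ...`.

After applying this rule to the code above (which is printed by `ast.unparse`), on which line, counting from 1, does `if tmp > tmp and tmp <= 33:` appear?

7

Transformed code:
def h(i, tmp, limit):
    i = tmp[i]
    for total in limit:
        tmp += tmp // 2
        if 21 >= limit:
            break
    if tmp > tmp and tmp <= 33:
        raise ValueError(1)
    i = 25
    tmp = 21
    return tmp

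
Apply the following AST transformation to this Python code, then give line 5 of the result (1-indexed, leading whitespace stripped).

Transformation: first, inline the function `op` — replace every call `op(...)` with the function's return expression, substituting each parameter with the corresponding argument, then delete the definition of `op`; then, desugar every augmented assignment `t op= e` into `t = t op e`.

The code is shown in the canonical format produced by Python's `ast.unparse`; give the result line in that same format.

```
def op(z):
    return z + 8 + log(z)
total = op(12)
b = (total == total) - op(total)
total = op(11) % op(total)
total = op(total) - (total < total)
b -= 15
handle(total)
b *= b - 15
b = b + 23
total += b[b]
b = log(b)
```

b = b - 15

Transformed code:
total = 12 + 8 + log(12)
b = (total == total) - (total + 8 + log(total))
total = (11 + 8 + log(11)) % (total + 8 + log(total))
total = total + 8 + log(total) - (total < total)
b = b - 15
handle(total)
b = b * (b - 15)
b = b + 23
total = total + b[b]
b = log(b)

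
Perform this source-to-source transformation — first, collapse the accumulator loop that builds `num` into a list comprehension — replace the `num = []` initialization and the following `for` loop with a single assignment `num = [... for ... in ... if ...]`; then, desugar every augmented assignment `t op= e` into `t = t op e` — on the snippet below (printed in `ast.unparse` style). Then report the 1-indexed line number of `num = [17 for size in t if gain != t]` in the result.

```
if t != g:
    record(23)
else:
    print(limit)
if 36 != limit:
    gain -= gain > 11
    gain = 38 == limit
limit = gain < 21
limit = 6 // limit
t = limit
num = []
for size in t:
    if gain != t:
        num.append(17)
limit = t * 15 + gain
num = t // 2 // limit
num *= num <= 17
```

11

Transformed code:
if t != g:
    record(23)
else:
    print(limit)
if 36 != limit:
    gain = gain - (gain > 11)
    gain = 38 == limit
limit = gain < 21
limit = 6 // limit
t = limit
num = [17 for size in t if gain != t]
limit = t * 15 + gain
num = t // 2 // limit
num = num * (num <= 17)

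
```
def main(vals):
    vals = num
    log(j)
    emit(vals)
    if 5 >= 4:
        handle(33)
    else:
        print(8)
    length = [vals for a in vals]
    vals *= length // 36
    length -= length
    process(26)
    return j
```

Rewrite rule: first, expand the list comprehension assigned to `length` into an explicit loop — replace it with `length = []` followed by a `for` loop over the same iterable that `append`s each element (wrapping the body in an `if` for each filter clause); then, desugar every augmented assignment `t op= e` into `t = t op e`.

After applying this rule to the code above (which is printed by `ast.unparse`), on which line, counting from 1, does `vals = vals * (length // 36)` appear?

Transformed code:
def main(vals):
    vals = num
    log(j)
    emit(vals)
    if 5 >= 4:
        handle(33)
    else:
        print(8)
    length = []
    for a in vals:
        length.append(vals)
    vals = vals * (length // 36)
    length = length - length
    process(26)
    return j

12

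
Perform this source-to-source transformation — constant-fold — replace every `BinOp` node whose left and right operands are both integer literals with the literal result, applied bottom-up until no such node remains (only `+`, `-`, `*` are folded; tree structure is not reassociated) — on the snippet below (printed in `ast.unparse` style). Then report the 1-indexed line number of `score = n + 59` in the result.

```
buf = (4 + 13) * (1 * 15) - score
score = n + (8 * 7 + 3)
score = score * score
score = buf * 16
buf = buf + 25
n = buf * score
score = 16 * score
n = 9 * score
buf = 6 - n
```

Transformed code:
buf = 255 - score
score = n + 59
score = score * score
score = buf * 16
buf = buf + 25
n = buf * score
score = 16 * score
n = 9 * score
buf = 6 - n

2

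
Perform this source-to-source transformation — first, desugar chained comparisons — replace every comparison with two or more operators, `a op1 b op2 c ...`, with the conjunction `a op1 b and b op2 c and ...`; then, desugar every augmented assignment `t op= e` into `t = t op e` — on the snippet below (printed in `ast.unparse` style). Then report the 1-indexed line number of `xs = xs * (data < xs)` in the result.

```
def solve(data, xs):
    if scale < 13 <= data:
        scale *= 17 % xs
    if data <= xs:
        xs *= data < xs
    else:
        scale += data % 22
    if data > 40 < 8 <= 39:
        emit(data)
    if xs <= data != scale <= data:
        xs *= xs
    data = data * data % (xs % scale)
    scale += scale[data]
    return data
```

5

Transformed code:
def solve(data, xs):
    if scale < 13 and 13 <= data:
        scale = scale * (17 % xs)
    if data <= xs:
        xs = xs * (data < xs)
    else:
        scale = scale + data % 22
    if data > 40 and 40 < 8 and (8 <= 39):
        emit(data)
    if xs <= data and data != scale and (scale <= data):
        xs = xs * xs
    data = data * data % (xs % scale)
    scale = scale + scale[data]
    return data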